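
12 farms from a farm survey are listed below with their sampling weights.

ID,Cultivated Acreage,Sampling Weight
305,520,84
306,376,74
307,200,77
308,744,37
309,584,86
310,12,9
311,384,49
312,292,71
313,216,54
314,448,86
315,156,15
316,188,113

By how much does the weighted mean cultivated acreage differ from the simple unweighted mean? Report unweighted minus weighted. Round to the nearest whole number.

-25

Unweighted sum = 520 + 376 + 200 + 744 + 584 + 12 + 384 + 292 + 216 + 448 + 156 + 188 = 4120
Unweighted mean = 4120 / 12 = 343.33333
Weighted sum = 520×84 + 376×74 + 200×77 + 744×37 + 584×86 + 12×9 + 384×49 + 292×71 + 216×54 + 448×86 + 156×15 + 188×113
  = 43680 + 27824 + 15400 + 27528 + 50224 + 108 + 18816 + 20732 + 11664 + 38528 + 2340 + 21244 = 278088
Sum of weights = 84 + 74 + 77 + 37 + 86 + 9 + 49 + 71 + 54 + 86 + 15 + 113 = 755
Weighted mean = 278088 / 755 = 368.32848
Difference (unweighted minus weighted) = -24.995143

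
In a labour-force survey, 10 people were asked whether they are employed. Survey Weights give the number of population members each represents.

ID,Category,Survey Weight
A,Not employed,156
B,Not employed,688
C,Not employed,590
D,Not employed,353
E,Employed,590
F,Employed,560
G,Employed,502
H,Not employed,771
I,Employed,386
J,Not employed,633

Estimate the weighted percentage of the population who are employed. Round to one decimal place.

39.0

Sum of weights for 'Employed' = 590 + 560 + 502 + 386 = 2038
Total weight = 5229
Weighted proportion = 2038 / 5229 = 0.38974947 → 38.974947%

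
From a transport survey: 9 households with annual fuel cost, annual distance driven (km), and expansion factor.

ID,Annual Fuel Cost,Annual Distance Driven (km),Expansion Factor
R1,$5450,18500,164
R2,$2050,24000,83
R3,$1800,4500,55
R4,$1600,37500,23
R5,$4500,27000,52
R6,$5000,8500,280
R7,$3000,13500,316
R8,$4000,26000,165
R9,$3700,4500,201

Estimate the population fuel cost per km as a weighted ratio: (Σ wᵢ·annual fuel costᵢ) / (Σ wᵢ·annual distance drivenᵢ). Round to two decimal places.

0.27

Σ wᵢ·y = 5450×164 + 2050×83 + 1800×55 + 1600×23 + 4500×52 + 5000×280 + 3000×316 + 4000×165 + 3700×201
  = 893800 + 170150 + 99000 + 36800 + 234000 + 1400000 + 948000 + 660000 + 743700 = 5185450
Σ wᵢ·x = 18500×164 + 24000×83 + 4500×55 + 37500×23 + 27000×52 + 8500×280 + 13500×316 + 26000×165 + 4500×201
  = 3034000 + 1992000 + 247500 + 862500 + 1404000 + 2380000 + 4266000 + 4290000 + 904500 = 19380500
Ratio = 5185450 / 19380500 = 0.26756018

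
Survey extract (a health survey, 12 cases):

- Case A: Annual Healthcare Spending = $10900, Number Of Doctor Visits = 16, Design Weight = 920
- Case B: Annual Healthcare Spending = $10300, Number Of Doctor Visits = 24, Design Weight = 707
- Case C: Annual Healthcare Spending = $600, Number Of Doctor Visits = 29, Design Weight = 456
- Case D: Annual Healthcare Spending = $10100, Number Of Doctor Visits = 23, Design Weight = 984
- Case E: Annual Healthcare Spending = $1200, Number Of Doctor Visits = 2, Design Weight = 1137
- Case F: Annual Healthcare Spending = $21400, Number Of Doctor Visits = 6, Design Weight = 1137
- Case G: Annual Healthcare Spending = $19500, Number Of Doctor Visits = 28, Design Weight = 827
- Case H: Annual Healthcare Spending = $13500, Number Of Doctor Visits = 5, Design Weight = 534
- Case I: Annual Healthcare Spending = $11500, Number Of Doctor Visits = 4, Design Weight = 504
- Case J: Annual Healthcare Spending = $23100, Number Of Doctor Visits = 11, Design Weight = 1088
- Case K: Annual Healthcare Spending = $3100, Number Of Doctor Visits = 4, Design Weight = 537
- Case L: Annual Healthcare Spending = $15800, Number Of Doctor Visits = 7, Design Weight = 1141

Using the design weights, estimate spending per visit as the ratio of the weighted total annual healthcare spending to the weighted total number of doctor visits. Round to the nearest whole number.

1005

Σ wᵢ·y = 10900×920 + 10300×707 + 600×456 + 10100×984 + 1200×1137 + 21400×1137 + 19500×827 + 13500×534 + 11500×504 + 23100×1088 + 3100×537 + 15800×1141
  = 10028000 + 7282100 + 273600 + 9938400 + 1364400 + 24331800 + 16126500 + 7209000 + 5796000 + 25132800 + 1664700 + 18027800 = 127175100
Σ wᵢ·x = 16×920 + 24×707 + 29×456 + 23×984 + 2×1137 + 6×1137 + 28×827 + 5×534 + 4×504 + 11×1088 + 4×537 + 7×1141
  = 14720 + 16968 + 13224 + 22632 + 2274 + 6822 + 23156 + 2670 + 2016 + 11968 + 2148 + 7987 = 126585
Ratio = 127175100 / 126585 = 1004.6617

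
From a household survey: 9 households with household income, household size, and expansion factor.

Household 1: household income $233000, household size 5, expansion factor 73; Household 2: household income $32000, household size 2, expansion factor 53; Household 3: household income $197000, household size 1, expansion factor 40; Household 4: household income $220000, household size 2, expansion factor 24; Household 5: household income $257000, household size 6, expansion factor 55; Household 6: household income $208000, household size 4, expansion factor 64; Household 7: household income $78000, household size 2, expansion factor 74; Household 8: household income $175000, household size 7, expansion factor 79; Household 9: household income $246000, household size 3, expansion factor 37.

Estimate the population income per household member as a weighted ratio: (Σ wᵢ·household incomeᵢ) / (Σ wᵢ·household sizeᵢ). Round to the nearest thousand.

45000

Σ wᵢ·y = 233000×73 + 32000×53 + 197000×40 + 220000×24 + 257000×55 + 208000×64 + 78000×74 + 175000×79 + 246000×37
  = 17009000 + 1696000 + 7880000 + 5280000 + 14135000 + 13312000 + 5772000 + 13825000 + 9102000 = 88011000
Σ wᵢ·x = 1957
Ratio = 88011000 / 1957 = 44972.407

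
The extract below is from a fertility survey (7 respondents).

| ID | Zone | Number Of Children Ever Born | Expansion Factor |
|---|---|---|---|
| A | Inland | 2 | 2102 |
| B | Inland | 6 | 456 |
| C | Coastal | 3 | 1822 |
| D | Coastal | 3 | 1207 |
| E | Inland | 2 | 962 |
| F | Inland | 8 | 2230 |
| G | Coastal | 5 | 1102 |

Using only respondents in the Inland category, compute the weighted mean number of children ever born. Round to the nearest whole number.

Inland rows: A, B, E, F
Weighted sum = 2×2102 + 6×456 + 2×962 + 8×2230
  = 4204 + 2736 + 1924 + 17840 = 26704
Sum of weights = 2102 + 456 + 962 + 2230 = 5750
Weighted mean = 26704 / 5750 = 4.6441739

5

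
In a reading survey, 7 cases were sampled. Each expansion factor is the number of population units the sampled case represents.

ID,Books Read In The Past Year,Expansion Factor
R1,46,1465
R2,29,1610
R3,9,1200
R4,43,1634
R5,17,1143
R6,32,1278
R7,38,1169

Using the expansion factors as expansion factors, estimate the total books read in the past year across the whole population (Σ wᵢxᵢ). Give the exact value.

Weighted total = 46×1465 + 29×1610 + 9×1200 + 43×1634 + 17×1143 + 32×1278 + 38×1169
  = 67390 + 46690 + 10800 + 70262 + 19431 + 40896 + 44422 = 299891

299891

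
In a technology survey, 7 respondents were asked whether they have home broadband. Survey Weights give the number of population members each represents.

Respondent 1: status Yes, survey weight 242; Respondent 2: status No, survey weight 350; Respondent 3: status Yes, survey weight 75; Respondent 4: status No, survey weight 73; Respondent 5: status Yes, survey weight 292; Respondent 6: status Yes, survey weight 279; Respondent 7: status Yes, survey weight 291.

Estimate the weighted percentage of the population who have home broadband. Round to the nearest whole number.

Sum of weights for 'Yes' = 242 + 75 + 292 + 279 + 291 = 1179
Total weight = 242 + 350 + 75 + 73 + 292 + 279 + 291 = 1602
Weighted proportion = 1179 / 1602 = 0.73595506 → 73.595506%

74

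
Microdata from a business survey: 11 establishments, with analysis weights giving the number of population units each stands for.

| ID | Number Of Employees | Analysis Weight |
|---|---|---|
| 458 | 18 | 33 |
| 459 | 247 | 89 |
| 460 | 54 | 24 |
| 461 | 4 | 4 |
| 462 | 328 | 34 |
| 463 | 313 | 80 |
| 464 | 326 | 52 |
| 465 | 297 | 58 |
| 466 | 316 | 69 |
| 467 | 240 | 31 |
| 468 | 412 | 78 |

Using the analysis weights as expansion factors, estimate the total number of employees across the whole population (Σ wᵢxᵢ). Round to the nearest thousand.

156000

Weighted total = 18×33 + 247×89 + 54×24 + 4×4 + 328×34 + 313×80 + 326×52 + 297×58 + 316×69 + 240×31 + 412×78
  = 594 + 21983 + 1296 + 16 + 11152 + 25040 + 16952 + 17226 + 21804 + 7440 + 32136 = 155639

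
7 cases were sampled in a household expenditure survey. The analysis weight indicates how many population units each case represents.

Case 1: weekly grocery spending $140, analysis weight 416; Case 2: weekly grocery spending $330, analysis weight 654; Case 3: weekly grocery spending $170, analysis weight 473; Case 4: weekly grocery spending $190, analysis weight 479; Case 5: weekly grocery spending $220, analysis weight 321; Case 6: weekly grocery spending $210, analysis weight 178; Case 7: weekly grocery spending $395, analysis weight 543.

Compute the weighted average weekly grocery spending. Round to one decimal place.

Weighted sum = 140×416 + 330×654 + 170×473 + 190×479 + 220×321 + 210×178 + 395×543
  = 58240 + 215820 + 80410 + 91010 + 70620 + 37380 + 214485 = 767965
Sum of weights = 3064
Weighted mean = 767965 / 3064 = 250.64132

250.6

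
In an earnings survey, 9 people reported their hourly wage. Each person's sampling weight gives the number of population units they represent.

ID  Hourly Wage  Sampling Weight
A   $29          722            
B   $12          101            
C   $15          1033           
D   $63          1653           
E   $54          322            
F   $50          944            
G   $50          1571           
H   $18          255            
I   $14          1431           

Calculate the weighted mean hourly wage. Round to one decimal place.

38.5

Weighted sum = 29×722 + 12×101 + 15×1033 + 63×1653 + 54×322 + 50×944 + 50×1571 + 18×255 + 14×1431
  = 20938 + 1212 + 15495 + 104139 + 17388 + 47200 + 78550 + 4590 + 20034 = 309546
Sum of weights = 8032
Weighted mean = 309546 / 8032 = 38.539094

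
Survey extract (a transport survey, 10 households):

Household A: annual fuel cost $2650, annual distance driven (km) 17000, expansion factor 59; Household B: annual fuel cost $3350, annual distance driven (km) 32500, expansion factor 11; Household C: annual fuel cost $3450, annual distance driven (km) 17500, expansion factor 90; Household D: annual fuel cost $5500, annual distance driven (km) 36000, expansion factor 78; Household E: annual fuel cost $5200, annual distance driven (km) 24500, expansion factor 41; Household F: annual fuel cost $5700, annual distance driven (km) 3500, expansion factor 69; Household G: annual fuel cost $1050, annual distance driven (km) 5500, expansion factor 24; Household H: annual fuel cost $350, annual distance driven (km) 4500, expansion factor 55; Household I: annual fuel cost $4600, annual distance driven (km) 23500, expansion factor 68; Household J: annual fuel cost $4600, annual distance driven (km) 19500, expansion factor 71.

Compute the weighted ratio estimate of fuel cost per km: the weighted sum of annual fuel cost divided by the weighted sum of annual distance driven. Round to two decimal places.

0.21

Σ wᵢ·y = 2650×59 + 3350×11 + 3450×90 + 5500×78 + 5200×41 + 5700×69 + 1050×24 + 350×55 + 4600×68 + 4600×71
  = 156350 + 36850 + 310500 + 429000 + 213200 + 393300 + 25200 + 19250 + 312800 + 326600 = 2223050
Σ wᵢ·x = 17000×59 + 32500×11 + 17500×90 + 36000×78 + 24500×41 + 3500×69 + 5500×24 + 4500×55 + 23500×68 + 19500×71
  = 1003000 + 357500 + 1575000 + 2808000 + 1004500 + 241500 + 132000 + 247500 + 1598000 + 1384500 = 10351500
Ratio = 2223050 / 10351500 = 0.21475632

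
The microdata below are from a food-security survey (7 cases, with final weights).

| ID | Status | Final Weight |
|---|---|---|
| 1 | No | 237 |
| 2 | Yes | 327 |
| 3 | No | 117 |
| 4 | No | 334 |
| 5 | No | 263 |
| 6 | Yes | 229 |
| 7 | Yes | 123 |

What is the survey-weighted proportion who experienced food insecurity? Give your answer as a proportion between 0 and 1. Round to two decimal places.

Sum of weights for 'Yes' = 327 + 229 + 123 = 679
Total weight = 237 + 327 + 117 + 334 + 263 + 229 + 123 = 1630
Weighted proportion = 679 / 1630 = 0.41656442

0.42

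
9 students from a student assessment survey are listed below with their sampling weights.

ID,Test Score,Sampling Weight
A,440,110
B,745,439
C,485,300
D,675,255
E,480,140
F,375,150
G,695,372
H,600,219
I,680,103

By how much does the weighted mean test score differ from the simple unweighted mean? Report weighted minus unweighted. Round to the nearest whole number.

Unweighted sum = 440 + 745 + 485 + 675 + 480 + 375 + 695 + 600 + 680 = 5175
Unweighted mean = 5175 / 9 = 575
Weighted sum = 440×110 + 745×439 + 485×300 + 675×255 + 480×140 + 375×150 + 695×372 + 600×219 + 680×103
  = 48400 + 327055 + 145500 + 172125 + 67200 + 56250 + 258540 + 131400 + 70040 = 1276510
Sum of weights = 2088
Weighted mean = 1276510 / 2088 = 611.35536
Difference (weighted minus unweighted) = 36.355364

36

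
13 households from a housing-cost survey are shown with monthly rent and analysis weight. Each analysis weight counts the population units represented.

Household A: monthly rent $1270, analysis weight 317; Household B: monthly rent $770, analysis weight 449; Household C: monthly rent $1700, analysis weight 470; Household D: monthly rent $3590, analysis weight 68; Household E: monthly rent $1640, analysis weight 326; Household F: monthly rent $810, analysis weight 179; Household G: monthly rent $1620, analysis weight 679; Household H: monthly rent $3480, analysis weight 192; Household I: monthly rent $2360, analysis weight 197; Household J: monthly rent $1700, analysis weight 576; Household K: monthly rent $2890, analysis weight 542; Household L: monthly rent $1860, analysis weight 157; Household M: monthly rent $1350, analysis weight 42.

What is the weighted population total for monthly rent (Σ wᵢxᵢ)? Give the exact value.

Weighted total = 7598430

7598430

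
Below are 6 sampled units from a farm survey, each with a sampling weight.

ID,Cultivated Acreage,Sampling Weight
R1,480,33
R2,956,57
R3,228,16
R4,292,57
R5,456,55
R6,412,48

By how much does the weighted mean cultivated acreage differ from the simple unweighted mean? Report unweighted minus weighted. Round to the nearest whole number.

Unweighted sum = 480 + 956 + 228 + 292 + 456 + 412 = 2824
Unweighted mean = 2824 / 6 = 470.66667
Weighted sum = 480×33 + 956×57 + 228×16 + 292×57 + 456×55 + 412×48
  = 15840 + 54492 + 3648 + 16644 + 25080 + 19776 = 135480
Sum of weights = 33 + 57 + 16 + 57 + 55 + 48 = 266
Weighted mean = 135480 / 266 = 509.32331
Difference (unweighted minus weighted) = -38.656642

-39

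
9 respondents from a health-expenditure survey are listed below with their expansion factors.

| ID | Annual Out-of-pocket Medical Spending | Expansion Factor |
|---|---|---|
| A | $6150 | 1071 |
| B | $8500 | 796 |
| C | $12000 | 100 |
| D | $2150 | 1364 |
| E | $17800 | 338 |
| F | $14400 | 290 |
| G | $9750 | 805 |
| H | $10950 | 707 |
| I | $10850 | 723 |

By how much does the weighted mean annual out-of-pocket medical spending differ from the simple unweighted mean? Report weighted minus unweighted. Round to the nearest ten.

Unweighted sum = 92550
Unweighted mean = 92550 / 9 = 10283.333
Weighted sum = 6150×1071 + 8500×796 + 12000×100 + 2150×1364 + 17800×338 + 14400×290 + 9750×805 + 10950×707 + 10850×723
  = 6586650 + 6766000 + 1200000 + 2932600 + 6016400 + 4176000 + 7848750 + 7741650 + 7844550 = 51112600
Sum of weights = 1071 + 796 + 100 + 1364 + 338 + 290 + 805 + 707 + 723 = 6194
Weighted mean = 51112600 / 6194 = 8251.9535
Difference (weighted minus unweighted) = -2031.3798

-2030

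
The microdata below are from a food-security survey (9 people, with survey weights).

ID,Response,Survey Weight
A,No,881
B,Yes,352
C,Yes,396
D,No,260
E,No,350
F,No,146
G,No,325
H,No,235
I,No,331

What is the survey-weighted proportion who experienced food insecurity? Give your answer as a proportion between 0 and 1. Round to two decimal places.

0.23

Sum of weights for 'Yes' = 352 + 396 = 748
Total weight = 3276
Weighted proportion = 748 / 3276 = 0.22832723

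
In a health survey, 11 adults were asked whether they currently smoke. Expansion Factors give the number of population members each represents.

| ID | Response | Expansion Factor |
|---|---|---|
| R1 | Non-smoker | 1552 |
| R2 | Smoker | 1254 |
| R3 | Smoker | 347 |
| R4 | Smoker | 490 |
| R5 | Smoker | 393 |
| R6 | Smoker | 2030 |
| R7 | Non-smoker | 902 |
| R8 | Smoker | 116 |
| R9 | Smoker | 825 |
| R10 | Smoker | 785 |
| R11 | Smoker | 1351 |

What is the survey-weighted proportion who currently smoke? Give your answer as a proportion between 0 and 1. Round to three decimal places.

Sum of weights for 'Smoker' = 1254 + 347 + 490 + 393 + 2030 + 116 + 825 + 785 + 1351 = 7591
Total weight = 1552 + 1254 + 347 + 490 + 393 + 2030 + 902 + 116 + 825 + 785 + 1351 = 10045
Weighted proportion = 7591 / 10045 = 0.75569935

0.756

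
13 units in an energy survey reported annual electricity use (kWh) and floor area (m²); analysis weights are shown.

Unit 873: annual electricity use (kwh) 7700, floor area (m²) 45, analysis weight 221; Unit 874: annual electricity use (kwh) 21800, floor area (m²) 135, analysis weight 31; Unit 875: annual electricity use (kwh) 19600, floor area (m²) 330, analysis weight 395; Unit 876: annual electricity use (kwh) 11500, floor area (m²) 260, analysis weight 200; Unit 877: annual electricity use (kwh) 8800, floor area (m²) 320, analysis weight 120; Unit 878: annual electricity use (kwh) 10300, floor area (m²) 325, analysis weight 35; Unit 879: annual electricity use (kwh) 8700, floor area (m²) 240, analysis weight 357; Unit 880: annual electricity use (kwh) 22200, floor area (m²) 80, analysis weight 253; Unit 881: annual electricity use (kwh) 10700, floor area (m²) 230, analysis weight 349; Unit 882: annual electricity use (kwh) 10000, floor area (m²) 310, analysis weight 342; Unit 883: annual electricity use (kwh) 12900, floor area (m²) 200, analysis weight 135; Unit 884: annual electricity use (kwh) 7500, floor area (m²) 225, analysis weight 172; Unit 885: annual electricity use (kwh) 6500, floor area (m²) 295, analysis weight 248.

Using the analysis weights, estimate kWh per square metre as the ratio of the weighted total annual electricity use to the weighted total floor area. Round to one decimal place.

Σ wᵢ·y = 34356300
Σ wᵢ·x = 677325
Ratio = 34356300 / 677325 = 50.723508

50.7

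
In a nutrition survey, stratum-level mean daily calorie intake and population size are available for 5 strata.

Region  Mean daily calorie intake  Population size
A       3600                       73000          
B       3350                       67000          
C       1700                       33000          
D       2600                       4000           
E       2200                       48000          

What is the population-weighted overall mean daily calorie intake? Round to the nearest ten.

Σ Nₕ·x̄ₕ = 3600×73000 + 3350×67000 + 1700×33000 + 2600×4000 + 2200×48000
  = 262800000 + 224450000 + 56100000 + 10400000 + 105600000 = 659350000
Σ Nₕ = 73000 + 67000 + 33000 + 4000 + 48000 = 225000
Overall mean = 659350000 / 225000 = 2930.4444

2930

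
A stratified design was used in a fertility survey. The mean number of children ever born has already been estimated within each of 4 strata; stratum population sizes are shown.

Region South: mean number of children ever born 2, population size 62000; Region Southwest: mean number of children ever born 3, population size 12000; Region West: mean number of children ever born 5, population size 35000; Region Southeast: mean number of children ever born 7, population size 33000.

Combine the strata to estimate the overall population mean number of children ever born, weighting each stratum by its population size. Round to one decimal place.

Σ Nₕ·x̄ₕ = 2×62000 + 3×12000 + 5×35000 + 7×33000
  = 124000 + 36000 + 175000 + 231000 = 566000
Σ Nₕ = 62000 + 12000 + 35000 + 33000 = 142000
Overall mean = 566000 / 142000 = 3.9859155

4.0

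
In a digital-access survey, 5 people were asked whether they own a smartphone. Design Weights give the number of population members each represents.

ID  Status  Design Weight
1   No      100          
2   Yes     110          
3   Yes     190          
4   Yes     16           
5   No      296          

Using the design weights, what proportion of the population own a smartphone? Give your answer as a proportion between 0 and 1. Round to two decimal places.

Sum of weights for 'Yes' = 110 + 190 + 16 = 316
Total weight = 100 + 110 + 190 + 16 + 296 = 712
Weighted proportion = 316 / 712 = 0.44382022

0.44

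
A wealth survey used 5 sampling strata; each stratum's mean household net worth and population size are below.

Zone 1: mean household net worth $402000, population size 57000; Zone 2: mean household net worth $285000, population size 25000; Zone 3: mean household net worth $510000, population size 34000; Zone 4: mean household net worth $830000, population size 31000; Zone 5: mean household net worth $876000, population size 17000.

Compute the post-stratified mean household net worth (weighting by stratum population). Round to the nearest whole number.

Σ Nₕ·x̄ₕ = 88001000000
Σ Nₕ = 57000 + 25000 + 34000 + 31000 + 17000 = 164000
Overall mean = 88001000000 / 164000 = 536591.46

536591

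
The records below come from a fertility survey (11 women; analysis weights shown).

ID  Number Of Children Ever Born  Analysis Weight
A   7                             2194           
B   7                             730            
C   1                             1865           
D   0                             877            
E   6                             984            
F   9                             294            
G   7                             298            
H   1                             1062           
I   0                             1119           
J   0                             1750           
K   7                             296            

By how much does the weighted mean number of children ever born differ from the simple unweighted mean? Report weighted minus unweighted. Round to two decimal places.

-0.94

Unweighted sum = 7 + 7 + 1 + 0 + 6 + 9 + 7 + 1 + 0 + 0 + 7 = 45
Unweighted mean = 45 / 11 = 4.0909091
Weighted sum = 7×2194 + 7×730 + 1×1865 + 0×877 + 6×984 + 9×294 + 7×298 + 1×1062 + 0×1119 + 0×1750 + 7×296
  = 15358 + 5110 + 1865 + 0 + 5904 + 2646 + 2086 + 1062 + 0 + 0 + 2072 = 36103
Sum of weights = 2194 + 730 + 1865 + 877 + 984 + 294 + 298 + 1062 + 1119 + 1750 + 296 = 11469
Weighted mean = 36103 / 11469 = 3.1478769
Difference (weighted minus unweighted) = -0.94303221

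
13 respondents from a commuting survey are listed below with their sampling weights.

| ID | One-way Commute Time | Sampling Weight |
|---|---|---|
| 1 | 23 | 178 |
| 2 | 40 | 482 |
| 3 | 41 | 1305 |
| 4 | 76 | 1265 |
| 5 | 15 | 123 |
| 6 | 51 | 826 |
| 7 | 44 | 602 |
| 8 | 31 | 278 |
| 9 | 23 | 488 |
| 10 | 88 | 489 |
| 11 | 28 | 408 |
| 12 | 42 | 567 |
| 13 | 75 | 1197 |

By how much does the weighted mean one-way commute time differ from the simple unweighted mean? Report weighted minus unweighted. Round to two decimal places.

8.17

Unweighted sum = 577
Unweighted mean = 577 / 13 = 44.384615
Weighted sum = 431365
Sum of weights = 8208
Weighted mean = 431365 / 8208 = 52.554215
Difference (weighted minus unweighted) = 8.1696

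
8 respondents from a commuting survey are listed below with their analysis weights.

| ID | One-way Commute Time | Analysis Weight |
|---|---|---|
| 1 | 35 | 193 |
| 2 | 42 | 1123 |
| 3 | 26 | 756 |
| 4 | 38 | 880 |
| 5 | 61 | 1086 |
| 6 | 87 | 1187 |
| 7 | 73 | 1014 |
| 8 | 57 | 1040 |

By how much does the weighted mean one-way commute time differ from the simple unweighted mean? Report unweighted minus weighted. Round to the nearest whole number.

-4

Unweighted sum = 419
Unweighted mean = 419 / 8 = 52.375
Weighted sum = 35×193 + 42×1123 + 26×756 + 38×880 + 61×1086 + 87×1187 + 73×1014 + 57×1040
  = 6755 + 47166 + 19656 + 33440 + 66246 + 103269 + 74022 + 59280 = 409834
Sum of weights = 7279
Weighted mean = 409834 / 7279 = 56.303613
Difference (unweighted minus weighted) = -3.9286131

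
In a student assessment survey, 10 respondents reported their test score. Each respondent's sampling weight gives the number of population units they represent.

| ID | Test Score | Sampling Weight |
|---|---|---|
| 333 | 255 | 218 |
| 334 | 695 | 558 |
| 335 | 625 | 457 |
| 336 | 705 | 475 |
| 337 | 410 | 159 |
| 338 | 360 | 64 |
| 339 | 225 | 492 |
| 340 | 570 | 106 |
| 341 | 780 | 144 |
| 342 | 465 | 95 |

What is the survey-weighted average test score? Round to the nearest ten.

Weighted sum = 1479745
Sum of weights = 218 + 558 + 457 + 475 + 159 + 64 + 492 + 106 + 144 + 95 = 2768
Weighted mean = 1479745 / 2768 = 534.58996

530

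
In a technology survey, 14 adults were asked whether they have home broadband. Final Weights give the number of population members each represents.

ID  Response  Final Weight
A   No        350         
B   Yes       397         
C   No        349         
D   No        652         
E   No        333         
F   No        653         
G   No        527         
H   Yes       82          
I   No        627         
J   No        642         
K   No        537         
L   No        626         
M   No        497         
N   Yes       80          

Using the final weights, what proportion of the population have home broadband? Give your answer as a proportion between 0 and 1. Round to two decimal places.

Sum of weights for 'Yes' = 397 + 82 + 80 = 559
Total weight = 6352
Weighted proportion = 559 / 6352 = 0.088003778

0.09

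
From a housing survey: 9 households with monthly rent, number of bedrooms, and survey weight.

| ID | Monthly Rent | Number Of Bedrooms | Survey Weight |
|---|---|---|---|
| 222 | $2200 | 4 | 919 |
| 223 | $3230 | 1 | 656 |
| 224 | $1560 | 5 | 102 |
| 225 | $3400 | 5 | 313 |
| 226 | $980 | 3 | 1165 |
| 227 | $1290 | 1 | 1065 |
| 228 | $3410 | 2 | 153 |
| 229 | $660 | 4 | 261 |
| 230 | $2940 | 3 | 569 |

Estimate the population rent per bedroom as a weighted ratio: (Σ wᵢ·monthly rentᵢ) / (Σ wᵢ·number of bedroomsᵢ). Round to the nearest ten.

730

Σ wᵢ·y = 2200×919 + 3230×656 + 1560×102 + 3400×313 + 980×1165 + 1290×1065 + 3410×153 + 660×261 + 2940×569
  = 2021800 + 2118880 + 159120 + 1064200 + 1141700 + 1373850 + 521730 + 172260 + 1672860 = 10246400
Σ wᵢ·x = 4×919 + 1×656 + 5×102 + 5×313 + 3×1165 + 1×1065 + 2×153 + 4×261 + 3×569
  = 3676 + 656 + 510 + 1565 + 3495 + 1065 + 306 + 1044 + 1707 = 14024
Ratio = 10246400 / 14024 = 730.6332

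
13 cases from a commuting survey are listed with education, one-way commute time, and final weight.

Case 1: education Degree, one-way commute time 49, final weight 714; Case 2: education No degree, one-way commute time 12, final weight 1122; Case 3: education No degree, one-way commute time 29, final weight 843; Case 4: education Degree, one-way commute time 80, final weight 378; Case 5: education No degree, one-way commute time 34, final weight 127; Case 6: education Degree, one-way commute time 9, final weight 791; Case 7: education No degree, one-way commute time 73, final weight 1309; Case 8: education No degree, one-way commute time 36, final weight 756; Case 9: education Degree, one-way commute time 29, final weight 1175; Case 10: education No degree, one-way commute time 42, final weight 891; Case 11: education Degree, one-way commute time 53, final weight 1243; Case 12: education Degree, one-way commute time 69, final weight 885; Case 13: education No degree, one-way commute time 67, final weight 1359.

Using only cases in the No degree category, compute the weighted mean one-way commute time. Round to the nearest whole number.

No degree rows: 2, 3, 5, 7, 8, 10, 13
Weighted sum = 12×1122 + 29×843 + 34×127 + 73×1309 + 36×756 + 42×891 + 67×1359
  = 293477
Sum of weights = 1122 + 843 + 127 + 1309 + 756 + 891 + 1359 = 6407
Weighted mean = 293477 / 6407 = 45.805681

46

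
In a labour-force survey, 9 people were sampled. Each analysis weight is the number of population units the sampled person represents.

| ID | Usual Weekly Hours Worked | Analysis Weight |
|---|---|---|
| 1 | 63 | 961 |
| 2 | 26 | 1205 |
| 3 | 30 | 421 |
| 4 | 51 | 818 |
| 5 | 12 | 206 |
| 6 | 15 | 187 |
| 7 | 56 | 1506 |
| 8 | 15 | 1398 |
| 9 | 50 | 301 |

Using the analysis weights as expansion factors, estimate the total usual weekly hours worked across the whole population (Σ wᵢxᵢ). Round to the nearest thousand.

Weighted total = 63×961 + 26×1205 + 30×421 + 51×818 + 12×206 + 15×187 + 56×1506 + 15×1398 + 50×301
  = 60543 + 31330 + 12630 + 41718 + 2472 + 2805 + 84336 + 20970 + 15050 = 271854

272000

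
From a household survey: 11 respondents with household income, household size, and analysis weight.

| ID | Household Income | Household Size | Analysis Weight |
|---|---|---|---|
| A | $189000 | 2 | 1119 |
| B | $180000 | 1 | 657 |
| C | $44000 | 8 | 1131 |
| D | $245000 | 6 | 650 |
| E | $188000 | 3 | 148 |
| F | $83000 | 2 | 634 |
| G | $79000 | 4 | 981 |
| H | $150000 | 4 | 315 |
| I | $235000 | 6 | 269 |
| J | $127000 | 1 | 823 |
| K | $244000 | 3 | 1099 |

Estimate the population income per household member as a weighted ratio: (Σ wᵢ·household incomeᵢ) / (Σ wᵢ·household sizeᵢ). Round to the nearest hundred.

Σ wᵢ·y = 189000×1119 + 180000×657 + 44000×1131 + 245000×650 + 188000×148 + 83000×634 + 79000×981 + 150000×315 + 235000×269 + 127000×823 + 244000×1099
  = 1179852000
Σ wᵢ·x = 2×1119 + 1×657 + 8×1131 + 6×650 + 3×148 + 2×634 + 4×981 + 4×315 + 6×269 + 1×823 + 3×1099
  = 28473
Ratio = 1179852000 / 28473 = 41437.572

41400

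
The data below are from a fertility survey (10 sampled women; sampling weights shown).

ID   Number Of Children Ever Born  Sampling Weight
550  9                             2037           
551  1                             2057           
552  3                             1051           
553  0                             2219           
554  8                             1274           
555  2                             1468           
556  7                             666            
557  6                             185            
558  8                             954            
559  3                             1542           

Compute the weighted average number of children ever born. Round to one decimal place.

Weighted sum = 54701
Sum of weights = 2037 + 2057 + 1051 + 2219 + 1274 + 1468 + 666 + 185 + 954 + 1542 = 13453
Weighted mean = 54701 / 13453 = 4.0660819

4.1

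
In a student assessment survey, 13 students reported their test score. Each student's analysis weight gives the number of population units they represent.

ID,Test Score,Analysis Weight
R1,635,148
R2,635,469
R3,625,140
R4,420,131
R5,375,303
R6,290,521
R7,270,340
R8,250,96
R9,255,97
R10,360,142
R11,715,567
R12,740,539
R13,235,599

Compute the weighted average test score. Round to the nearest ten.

470

Weighted sum = 1935715
Sum of weights = 4092
Weighted mean = 1935715 / 4092 = 473.04863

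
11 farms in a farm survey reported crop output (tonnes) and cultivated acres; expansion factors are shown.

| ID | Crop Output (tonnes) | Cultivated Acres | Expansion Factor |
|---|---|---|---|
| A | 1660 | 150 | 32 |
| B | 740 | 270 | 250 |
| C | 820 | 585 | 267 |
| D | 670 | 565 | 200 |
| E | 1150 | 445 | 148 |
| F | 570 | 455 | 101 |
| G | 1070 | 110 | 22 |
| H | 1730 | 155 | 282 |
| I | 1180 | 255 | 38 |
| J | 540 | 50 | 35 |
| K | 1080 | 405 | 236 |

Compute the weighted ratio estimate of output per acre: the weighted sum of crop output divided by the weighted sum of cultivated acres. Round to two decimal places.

Σ wᵢ·y = 1660×32 + 740×250 + 820×267 + 670×200 + 1150×148 + 570×101 + 1070×22 + 1730×282 + 1180×38 + 540×35 + 1080×236
  = 53120 + 185000 + 218940 + 134000 + 170200 + 57570 + 23540 + 487860 + 44840 + 18900 + 254880 = 1648850
Σ wᵢ·x = 150×32 + 270×250 + 585×267 + 565×200 + 445×148 + 455×101 + 110×22 + 155×282 + 255×38 + 50×35 + 405×236
  = 4800 + 67500 + 156195 + 113000 + 65860 + 45955 + 2420 + 43710 + 9690 + 1750 + 95580 = 606460
Ratio = 1648850 / 606460 = 2.7188108

2.72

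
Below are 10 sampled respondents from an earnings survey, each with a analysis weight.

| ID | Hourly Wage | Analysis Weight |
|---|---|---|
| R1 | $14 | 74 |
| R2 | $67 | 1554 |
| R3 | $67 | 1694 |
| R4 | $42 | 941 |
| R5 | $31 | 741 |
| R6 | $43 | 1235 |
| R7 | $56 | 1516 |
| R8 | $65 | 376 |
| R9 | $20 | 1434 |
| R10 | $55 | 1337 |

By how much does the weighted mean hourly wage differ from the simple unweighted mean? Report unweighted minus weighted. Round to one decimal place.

Unweighted sum = 14 + 67 + 67 + 42 + 31 + 43 + 56 + 65 + 20 + 55 = 460
Unweighted mean = 460 / 10 = 46
Weighted sum = 545801
Sum of weights = 74 + 1554 + 1694 + 941 + 741 + 1235 + 1516 + 376 + 1434 + 1337 = 10902
Weighted mean = 545801 / 10902 = 50.0643
Difference (unweighted minus weighted) = -4.0643001

-4.1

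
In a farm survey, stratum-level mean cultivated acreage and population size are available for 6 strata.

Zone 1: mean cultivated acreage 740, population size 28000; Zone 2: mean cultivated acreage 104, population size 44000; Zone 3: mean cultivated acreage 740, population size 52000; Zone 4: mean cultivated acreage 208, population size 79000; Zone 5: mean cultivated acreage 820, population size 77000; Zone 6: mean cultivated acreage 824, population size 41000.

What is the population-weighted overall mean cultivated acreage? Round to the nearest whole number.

552

Σ Nₕ·x̄ₕ = 740×28000 + 104×44000 + 740×52000 + 208×79000 + 820×77000 + 824×41000
  = 177132000
Σ Nₕ = 321000
Overall mean = 177132000 / 321000 = 551.81308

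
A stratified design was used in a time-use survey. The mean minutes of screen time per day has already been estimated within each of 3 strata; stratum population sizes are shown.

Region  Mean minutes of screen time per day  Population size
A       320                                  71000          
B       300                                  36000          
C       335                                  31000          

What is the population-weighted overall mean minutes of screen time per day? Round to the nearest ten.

Σ Nₕ·x̄ₕ = 320×71000 + 300×36000 + 335×31000
  = 43905000
Σ Nₕ = 138000
Overall mean = 43905000 / 138000 = 318.15217

320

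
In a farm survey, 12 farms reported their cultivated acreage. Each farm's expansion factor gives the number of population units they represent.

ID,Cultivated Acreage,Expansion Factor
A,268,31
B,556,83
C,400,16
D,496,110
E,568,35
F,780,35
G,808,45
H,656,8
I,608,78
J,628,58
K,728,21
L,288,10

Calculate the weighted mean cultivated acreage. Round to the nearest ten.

580

Weighted sum = 268×31 + 556×83 + 400×16 + 496×110 + 568×35 + 780×35 + 808×45 + 656×8 + 608×78 + 628×58 + 728×21 + 288×10
  = 306220
Sum of weights = 31 + 83 + 16 + 110 + 35 + 35 + 45 + 8 + 78 + 58 + 21 + 10 = 530
Weighted mean = 306220 / 530 = 577.77358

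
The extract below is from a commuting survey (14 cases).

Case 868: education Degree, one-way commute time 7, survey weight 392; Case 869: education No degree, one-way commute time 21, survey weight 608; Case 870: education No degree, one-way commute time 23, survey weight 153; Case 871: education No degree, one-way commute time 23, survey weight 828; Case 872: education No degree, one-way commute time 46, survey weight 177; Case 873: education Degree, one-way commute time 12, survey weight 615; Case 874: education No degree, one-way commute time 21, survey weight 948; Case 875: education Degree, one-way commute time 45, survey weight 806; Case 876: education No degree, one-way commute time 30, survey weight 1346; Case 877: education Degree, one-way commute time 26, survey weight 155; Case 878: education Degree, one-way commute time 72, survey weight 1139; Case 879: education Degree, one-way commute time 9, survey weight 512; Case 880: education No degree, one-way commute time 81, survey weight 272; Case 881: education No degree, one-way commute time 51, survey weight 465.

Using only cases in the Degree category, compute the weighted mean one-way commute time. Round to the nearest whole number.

Degree rows: 868, 873, 875, 877, 878, 879
Weighted sum = 7×392 + 12×615 + 45×806 + 26×155 + 72×1139 + 9×512
  = 2744 + 7380 + 36270 + 4030 + 82008 + 4608 = 137040
Sum of weights = 392 + 615 + 806 + 155 + 1139 + 512 = 3619
Weighted mean = 137040 / 3619 = 37.866814

38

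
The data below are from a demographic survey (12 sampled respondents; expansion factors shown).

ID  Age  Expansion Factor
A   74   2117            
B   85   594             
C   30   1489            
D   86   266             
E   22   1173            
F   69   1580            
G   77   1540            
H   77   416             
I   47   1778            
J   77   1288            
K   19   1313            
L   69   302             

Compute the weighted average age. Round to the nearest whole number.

57

Weighted sum = 74×2117 + 85×594 + 30×1489 + 86×266 + 22×1173 + 69×1580 + 77×1540 + 77×416 + 47×1778 + 77×1288 + 19×1313 + 69×302
  = 156658 + 50490 + 44670 + 22876 + 25806 + 109020 + 118580 + 32032 + 83566 + 99176 + 24947 + 20838 = 788659
Sum of weights = 2117 + 594 + 1489 + 266 + 1173 + 1580 + 1540 + 416 + 1778 + 1288 + 1313 + 302 = 13856
Weighted mean = 788659 / 13856 = 56.91823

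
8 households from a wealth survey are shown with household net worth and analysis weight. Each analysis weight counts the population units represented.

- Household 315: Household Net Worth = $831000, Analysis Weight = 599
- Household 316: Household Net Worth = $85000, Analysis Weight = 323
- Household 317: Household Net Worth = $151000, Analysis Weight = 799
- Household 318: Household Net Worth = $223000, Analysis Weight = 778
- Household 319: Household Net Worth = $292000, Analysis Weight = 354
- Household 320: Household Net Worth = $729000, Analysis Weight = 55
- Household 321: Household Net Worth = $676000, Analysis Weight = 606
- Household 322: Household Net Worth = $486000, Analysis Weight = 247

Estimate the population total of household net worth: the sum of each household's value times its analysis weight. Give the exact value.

1492528000

Weighted total = 831000×599 + 85000×323 + 151000×799 + 223000×778 + 292000×354 + 729000×55 + 676000×606 + 486000×247
  = 497769000 + 27455000 + 120649000 + 173494000 + 103368000 + 40095000 + 409656000 + 120042000 = 1492528000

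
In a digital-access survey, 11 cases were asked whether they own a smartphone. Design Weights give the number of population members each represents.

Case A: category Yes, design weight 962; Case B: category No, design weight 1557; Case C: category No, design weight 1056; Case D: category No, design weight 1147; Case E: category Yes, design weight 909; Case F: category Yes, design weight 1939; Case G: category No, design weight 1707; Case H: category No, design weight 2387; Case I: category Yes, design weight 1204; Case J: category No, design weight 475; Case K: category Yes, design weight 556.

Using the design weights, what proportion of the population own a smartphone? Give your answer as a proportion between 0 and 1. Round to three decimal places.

0.401

Sum of weights for 'Yes' = 962 + 909 + 1939 + 1204 + 556 = 5570
Total weight = 962 + 1557 + 1056 + 1147 + 909 + 1939 + 1707 + 2387 + 1204 + 475 + 556 = 13899
Weighted proportion = 5570 / 13899 = 0.40074826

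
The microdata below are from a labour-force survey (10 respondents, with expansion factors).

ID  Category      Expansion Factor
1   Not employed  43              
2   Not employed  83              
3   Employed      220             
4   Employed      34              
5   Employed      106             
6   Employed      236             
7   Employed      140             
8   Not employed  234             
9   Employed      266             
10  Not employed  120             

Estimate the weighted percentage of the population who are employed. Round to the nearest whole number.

68

Sum of weights for 'Employed' = 220 + 34 + 106 + 236 + 140 + 266 = 1002
Total weight = 43 + 83 + 220 + 34 + 106 + 236 + 140 + 234 + 266 + 120 = 1482
Weighted proportion = 1002 / 1482 = 0.67611336 → 67.611336%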